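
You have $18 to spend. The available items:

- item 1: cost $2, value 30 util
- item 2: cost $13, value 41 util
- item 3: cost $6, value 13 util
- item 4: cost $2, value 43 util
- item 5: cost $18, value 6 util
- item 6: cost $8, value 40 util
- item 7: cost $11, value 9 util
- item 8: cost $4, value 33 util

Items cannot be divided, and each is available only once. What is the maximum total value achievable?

146 util

Check high-value combinations within $18:
- item 1+item 4+item 6+item 8: cost 2+2+8+4=16, value 30+43+40+33=146
- item 1+item 3+item 4+item 6: cost 2+6+2+8=18, value 30+13+43+40=126
- item 1+item 3+item 4+item 8: cost 2+6+2+4=14, value 30+13+43+33=119
- item 4+item 6+item 8: cost 2+8+4=14, value 43+40+33=116
- item 1+item 2+item 4: cost 2+13+2=17, value 30+41+43=114
Best: 146 util.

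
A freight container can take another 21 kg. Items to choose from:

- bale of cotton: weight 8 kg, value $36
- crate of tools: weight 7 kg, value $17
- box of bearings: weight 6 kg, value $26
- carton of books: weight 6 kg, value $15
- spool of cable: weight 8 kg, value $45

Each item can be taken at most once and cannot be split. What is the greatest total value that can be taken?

$88

Check high-value combinations within 21 kg:
- crate of tools+box of bearings+spool of cable: weight 7+6+8=21, value 17+26+45=88
- box of bearings+carton of books+spool of cable: weight 6+6+8=20, value 26+15+45=86
- bale of cotton+spool of cable: weight 8+8=16, value 36+45=81
- bale of cotton+crate of tools+box of bearings: weight 8+7+6=21, value 36+17+26=79
- bale of cotton+box of bearings+carton of books: weight 8+6+6=20, value 36+26+15=77
Best: $88.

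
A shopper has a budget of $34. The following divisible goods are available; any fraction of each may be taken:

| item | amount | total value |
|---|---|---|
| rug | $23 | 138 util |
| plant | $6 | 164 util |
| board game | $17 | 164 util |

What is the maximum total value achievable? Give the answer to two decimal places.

394.00

Take in order of value per unit:
- plant (164/6 per unit): all 6 → value 164, running total 164.00
- board game (164/17 per unit): all 17 → value 164, running total 328.00
- rug (138/23 per unit): 11 of 23 → value 11×138/23 = 66.0000, running total 394.00
Total 394.00.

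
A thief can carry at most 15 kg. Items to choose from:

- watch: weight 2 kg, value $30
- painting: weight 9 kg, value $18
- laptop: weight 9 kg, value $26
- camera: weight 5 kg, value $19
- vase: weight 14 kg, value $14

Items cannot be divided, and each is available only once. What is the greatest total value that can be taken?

Check high-value combinations within 15 kg:
- watch+laptop: weight 2+9=11, value 30+26=56
- watch+camera: weight 2+5=7, value 30+19=49
- watch+painting: weight 2+9=11, value 30+18=48
Best: $56.

$56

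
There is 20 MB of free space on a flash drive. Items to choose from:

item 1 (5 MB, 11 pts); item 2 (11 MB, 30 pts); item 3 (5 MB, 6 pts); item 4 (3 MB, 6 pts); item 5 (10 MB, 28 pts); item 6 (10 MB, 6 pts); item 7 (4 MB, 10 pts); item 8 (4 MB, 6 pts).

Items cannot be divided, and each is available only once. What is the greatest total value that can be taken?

Check high-value combinations within 20 MB:
- item 1+item 2+item 7: size 5+11+4=20, value 11+30+10=51
- item 1+item 5+item 7: size 5+10+4=19, value 11+28+10=49
- item 1+item 2+item 4: size 5+11+3=19, value 11+30+6=47
- item 1+item 2+item 8: size 5+11+4=20, value 11+30+6=47
Best: 51 pts.

51 pts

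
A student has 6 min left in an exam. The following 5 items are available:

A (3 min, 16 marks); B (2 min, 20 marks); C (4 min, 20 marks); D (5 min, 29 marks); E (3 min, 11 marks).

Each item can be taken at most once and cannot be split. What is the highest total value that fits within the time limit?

40 marks

Check high-value combinations within 6 min:
- B+C: time 2+4=6, value 20+20=40
- A+B: time 3+2=5, value 16+20=36
- B+E: time 2+3=5, value 20+11=31
- D: time 5, value 29
- A+E: time 3+3=6, value 16+11=27
Best: 40 marks.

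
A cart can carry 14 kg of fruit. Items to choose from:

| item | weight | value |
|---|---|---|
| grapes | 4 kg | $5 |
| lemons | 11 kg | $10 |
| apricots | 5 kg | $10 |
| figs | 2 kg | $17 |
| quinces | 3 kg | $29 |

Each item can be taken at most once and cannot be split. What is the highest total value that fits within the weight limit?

$61

This is a 0/1 knapsack; check combinations near the capacity.
- grapes+apricots+figs+quinces: weight 4+5+2+3=14, value 5+10+17+29=61
- apricots+figs+quinces: weight 5+2+3=10, value 10+17+29=56
- grapes+figs+quinces: weight 4+2+3=9, value 5+17+29=51
- figs+quinces: weight 2+3=5, value 17+29=46
- grapes+apricots+quinces: weight 4+5+3=12, value 5+10+29=44
Best: $61.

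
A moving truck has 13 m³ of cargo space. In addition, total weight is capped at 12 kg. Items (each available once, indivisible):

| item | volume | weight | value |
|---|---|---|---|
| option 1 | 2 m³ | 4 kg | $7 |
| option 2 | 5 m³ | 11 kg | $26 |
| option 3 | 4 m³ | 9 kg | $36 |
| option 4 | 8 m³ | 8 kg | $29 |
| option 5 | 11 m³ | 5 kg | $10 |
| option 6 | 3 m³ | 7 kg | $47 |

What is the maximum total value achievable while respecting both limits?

$54

Feasible sets respecting both limits:
- option 1+option 6: volume 5, weight 11, value 54
- option 6: volume 3, weight 7, value 47
- option 3: volume 4, weight 9, value 36
Best: $54.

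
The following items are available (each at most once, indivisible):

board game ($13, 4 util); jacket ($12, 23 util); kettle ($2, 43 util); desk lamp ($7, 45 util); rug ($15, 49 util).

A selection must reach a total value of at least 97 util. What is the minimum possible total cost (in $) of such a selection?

21

Subsets with value ≥ 97, sorted by total cost:
- jacket+kettle+desk lamp: cost 21, value 111
- kettle+desk lamp+rug: cost 24, value 137
Minimum cost: 21 $.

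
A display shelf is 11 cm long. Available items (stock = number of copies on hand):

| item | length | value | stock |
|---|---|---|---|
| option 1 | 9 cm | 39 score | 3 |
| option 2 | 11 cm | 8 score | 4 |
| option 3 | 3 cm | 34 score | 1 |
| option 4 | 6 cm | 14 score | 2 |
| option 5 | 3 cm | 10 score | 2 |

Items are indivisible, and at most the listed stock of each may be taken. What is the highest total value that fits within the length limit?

Best selections within length 11 and stock limits:
- 1×option 3 + 2×option 5: length 9, value 54
- 1×option 3 + 1×option 4: length 9, value 48
- 1×option 3 + 1×option 5: length 6, value 44
Best: 54 score.

54 score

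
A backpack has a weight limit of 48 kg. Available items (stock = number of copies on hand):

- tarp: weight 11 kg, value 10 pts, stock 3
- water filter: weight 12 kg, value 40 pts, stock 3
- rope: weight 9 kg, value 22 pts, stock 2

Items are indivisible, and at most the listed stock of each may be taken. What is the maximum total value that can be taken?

Top feasible selections:
- 3×water filter + 1×rope: weight 45, value 142
- 1×tarp + 3×water filter: weight 47, value 130
- 2×water filter + 2×rope: weight 42, value 124
- 3×water filter: weight 36, value 120
Best: 142 pts.

142 pts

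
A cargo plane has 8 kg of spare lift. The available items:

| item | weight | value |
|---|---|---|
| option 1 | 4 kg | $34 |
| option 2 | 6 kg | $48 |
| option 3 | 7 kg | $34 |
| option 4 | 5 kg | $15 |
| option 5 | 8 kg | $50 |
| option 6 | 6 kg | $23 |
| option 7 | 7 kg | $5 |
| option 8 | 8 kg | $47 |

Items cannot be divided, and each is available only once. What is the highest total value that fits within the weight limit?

$50

Check high-value combinations within 8 kg:
- option 5: weight 8, value 50
- option 2: weight 6, value 48
- option 8: weight 8, value 47
- option 1: weight 4, value 34
Best: $50.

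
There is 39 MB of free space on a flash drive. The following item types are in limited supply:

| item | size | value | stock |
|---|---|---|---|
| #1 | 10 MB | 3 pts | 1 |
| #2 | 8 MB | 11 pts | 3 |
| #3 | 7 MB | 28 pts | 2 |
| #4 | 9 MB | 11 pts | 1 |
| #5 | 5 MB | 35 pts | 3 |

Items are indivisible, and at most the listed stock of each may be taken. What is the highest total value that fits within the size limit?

172 pts

Best selections within size 39 and stock limits:
- 1×#2 + 2×#3 + 3×#5: size 37, value 172
- 2×#3 + 1×#4 + 3×#5: size 38, value 172
- 1×#1 + 2×#3 + 3×#5: size 39, value 164
Best: 172 pts.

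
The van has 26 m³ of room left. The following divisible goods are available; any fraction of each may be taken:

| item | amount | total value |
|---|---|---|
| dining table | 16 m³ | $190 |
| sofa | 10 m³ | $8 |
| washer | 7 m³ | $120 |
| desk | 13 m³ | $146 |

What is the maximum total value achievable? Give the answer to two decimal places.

Take in order of value per unit:
- washer (120/7 per unit): all 7 → value 120, running total 120.00
- dining table (190/16 per unit): all 16 → value 190, running total 310.00
- desk (146/13 per unit): 3 of 13 → value 3×146/13 = 33.6923, running total 343.69
Total 343.69.

343.69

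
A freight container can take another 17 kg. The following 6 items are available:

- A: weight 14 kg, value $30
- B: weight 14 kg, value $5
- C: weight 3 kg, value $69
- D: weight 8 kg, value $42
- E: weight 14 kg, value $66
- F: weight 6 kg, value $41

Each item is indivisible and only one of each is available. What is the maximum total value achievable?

Check high-value combinations within 17 kg:
- C+D+F: weight 3+8+6=17, value 69+42+41=152
- C+E: weight 3+14=17, value 69+66=135
- C+D: weight 3+8=11, value 69+42=111
Best: $152.

$152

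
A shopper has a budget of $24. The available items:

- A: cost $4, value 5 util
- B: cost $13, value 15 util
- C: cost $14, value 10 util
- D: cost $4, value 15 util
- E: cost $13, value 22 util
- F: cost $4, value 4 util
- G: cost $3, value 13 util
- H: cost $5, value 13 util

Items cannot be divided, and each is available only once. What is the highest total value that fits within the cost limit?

55 util

Check high-value combinations within $24:
- A+D+E+G: cost 4+4+13+3=24, value 5+15+22+13=55
- D+E+F+G: cost 4+13+4+3=24, value 15+22+4+13=54
- D+E+G: cost 4+13+3=20, value 15+22+13=50
Best: 55 util.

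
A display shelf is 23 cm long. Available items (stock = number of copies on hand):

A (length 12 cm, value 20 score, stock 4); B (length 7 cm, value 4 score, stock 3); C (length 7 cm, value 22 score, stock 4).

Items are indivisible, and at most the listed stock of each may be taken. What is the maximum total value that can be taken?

Best selections within length 23 and stock limits:
- 3×C: length 21, value 66
- 1×B + 2×C: length 21, value 48
Best: 66 score.

66 score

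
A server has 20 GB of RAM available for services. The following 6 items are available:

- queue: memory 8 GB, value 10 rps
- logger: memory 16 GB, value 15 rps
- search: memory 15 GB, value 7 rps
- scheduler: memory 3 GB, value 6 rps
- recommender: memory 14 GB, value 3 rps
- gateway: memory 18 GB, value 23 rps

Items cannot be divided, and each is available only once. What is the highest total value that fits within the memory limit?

23 rps

This is a 0/1 knapsack; check combinations near the capacity.
- gateway: memory 18, value 23
- logger+scheduler: memory 16+3=19, value 15+6=21
- queue+scheduler: memory 8+3=11, value 10+6=16
Best: 23 rps.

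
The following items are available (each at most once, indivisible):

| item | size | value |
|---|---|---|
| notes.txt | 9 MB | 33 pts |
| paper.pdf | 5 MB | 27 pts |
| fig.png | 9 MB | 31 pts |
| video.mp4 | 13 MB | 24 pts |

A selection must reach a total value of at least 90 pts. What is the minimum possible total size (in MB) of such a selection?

23

Subsets with value ≥ 90, sorted by total size:
- notes.txt+paper.pdf+fig.png: size 23, value 91
- notes.txt+paper.pdf+fig.png+video.mp4: size 36, value 115
Minimum size: 23 MB.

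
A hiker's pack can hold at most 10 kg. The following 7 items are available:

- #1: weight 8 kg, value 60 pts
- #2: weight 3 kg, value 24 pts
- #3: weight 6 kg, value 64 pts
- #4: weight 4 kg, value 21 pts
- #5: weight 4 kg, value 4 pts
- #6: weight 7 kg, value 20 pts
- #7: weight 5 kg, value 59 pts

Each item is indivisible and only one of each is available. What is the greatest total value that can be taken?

Check high-value combinations within 10 kg:
- #2+#3: weight 3+6=9, value 24+64=88
- #3+#4: weight 6+4=10, value 64+21=85
- #2+#7: weight 3+5=8, value 24+59=83
Best: 88 pts.

88 pts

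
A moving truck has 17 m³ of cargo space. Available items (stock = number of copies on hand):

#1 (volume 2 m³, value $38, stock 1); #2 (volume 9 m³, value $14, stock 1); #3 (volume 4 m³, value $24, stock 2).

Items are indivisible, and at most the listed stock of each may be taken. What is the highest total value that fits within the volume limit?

$86

Top feasible selections:
- 1×#1 + 2×#3: volume 10, value 86
- 1×#1 + 1×#2 + 1×#3: volume 15, value 76
Best: $86.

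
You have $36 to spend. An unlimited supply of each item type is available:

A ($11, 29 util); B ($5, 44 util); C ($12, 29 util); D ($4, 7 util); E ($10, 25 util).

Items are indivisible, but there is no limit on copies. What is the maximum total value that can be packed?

308 util

Best value-per-unit is B at 44/5, and filling with it alone uses cost 7×5=35. No mix of the others beats 7×44 = 308.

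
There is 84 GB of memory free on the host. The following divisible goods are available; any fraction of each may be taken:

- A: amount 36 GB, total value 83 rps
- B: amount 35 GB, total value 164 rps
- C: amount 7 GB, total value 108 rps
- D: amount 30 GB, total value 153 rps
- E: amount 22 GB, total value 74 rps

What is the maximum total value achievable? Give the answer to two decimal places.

Take in order of value per unit:
- C (108/7 per unit): all 7 → value 108, running total 108.00
- D (153/30 per unit): all 30 → value 153, running total 261.00
- B (164/35 per unit): all 35 → value 164, running total 425.00
- E (74/22 per unit): 12 of 22 → value 12×74/22 = 40.3636, running total 465.36
Total 465.36.

465.36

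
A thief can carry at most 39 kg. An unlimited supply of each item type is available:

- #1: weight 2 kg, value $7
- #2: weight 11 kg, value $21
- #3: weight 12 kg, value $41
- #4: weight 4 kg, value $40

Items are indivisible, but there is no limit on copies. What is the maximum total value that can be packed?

$367

Best value-per-unit is #4 at 40/4; filling with it alone gives 9×40 = 360.
Optimal mix: 1×#1 + 9×#4 → weight 38, value 367.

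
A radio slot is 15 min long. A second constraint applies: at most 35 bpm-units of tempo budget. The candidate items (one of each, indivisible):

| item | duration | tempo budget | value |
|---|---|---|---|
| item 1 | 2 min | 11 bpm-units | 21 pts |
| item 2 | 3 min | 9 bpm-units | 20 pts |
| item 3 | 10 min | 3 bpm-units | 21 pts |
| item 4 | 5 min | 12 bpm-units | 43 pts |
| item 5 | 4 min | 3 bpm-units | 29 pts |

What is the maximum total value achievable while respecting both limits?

Feasible sets respecting both limits:
- item 1+item 2+item 4+item 5: duration 14, tempo budget 35, value 113
- item 1+item 4+item 5: duration 11, tempo budget 26, value 93
- item 2+item 4+item 5: duration 12, tempo budget 24, value 92
- item 1+item 2+item 4: duration 10, tempo budget 32, value 84
Best: 113 pts.

113 pts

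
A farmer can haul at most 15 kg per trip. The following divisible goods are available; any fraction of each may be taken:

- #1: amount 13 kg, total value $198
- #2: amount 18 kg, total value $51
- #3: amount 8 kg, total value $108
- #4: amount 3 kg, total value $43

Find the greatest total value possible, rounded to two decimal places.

Take in order of value per unit:
- #1 (198/13 per unit): all 13 → value 198, running total 198.00
- #4 (43/3 per unit): 2 of 3 → value 2×43/3 = 28.6667, running total 226.67
Total 226.67.

226.67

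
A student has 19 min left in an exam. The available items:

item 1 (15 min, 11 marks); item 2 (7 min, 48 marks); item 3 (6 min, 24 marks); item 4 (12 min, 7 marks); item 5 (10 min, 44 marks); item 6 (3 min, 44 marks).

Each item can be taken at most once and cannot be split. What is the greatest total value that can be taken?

116 marks

This is a 0/1 knapsack; check combinations near the capacity.
- item 2+item 3+item 6: time 7+6+3=16, value 48+24+44=116
- item 3+item 5+item 6: time 6+10+3=19, value 24+44+44=112
- item 2+item 6: time 7+3=10, value 48+44=92
Best: 116 marks.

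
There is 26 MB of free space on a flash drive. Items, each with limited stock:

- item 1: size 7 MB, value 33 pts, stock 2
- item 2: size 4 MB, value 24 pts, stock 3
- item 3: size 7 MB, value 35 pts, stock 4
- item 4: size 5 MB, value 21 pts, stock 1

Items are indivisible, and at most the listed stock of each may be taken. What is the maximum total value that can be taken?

Best selections within size 26 and stock limits:
- 3×item 2 + 2×item 3: size 26, value 142
- 1×item 1 + 3×item 2 + 1×item 3: size 26, value 140
- 2×item 1 + 3×item 2: size 26, value 138
Best: 142 pts.

142 pts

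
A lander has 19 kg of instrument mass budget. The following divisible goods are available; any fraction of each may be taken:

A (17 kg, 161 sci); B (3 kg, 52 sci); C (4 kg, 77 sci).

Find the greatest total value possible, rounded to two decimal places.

Take in order of value per unit:
- C (77/4 per unit): all 4 → value 77, running total 77.00
- B (52/3 per unit): all 3 → value 52, running total 129.00
- A (161/17 per unit): 12 of 17 → value 12×161/17 = 113.6471, running total 242.65
Total 242.65.

242.65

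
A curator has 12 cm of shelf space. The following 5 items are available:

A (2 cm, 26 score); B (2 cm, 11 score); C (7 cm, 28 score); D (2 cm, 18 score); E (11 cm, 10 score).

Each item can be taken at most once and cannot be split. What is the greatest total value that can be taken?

Check high-value combinations within 12 cm:
- A+C+D: length 2+7+2=11, value 26+28+18=72
- A+B+C: length 2+2+7=11, value 26+11+28=65
- B+C+D: length 2+7+2=11, value 11+28+18=57
- A+B+D: length 2+2+2=6, value 26+11+18=55
Best: 72 score.

72 score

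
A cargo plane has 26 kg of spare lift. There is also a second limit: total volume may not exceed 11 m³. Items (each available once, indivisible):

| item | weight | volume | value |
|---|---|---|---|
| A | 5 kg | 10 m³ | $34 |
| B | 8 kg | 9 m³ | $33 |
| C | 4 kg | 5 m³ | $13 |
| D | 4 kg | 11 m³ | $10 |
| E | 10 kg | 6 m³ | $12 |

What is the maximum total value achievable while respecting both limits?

$34

Feasible sets respecting both limits:
- A: weight 5, volume 10, value 34
- B: weight 8, volume 9, value 33
- C+E: weight 14, volume 11, value 25
Best: $34.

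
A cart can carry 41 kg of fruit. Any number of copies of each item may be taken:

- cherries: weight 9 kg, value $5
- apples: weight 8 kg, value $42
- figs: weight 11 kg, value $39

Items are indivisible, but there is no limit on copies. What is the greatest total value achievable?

Best value-per-unit is apples at 42/8, and filling with it alone uses weight 5×8=40. No mix of the others beats 5×42 = 210.

$210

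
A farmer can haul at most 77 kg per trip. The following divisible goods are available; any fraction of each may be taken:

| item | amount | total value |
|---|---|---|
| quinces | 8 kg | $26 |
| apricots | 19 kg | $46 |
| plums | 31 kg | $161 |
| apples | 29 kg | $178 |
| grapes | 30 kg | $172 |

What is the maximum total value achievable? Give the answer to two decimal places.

Take in order of value per unit:
- apples (178/29 per unit): all 29 → value 178, running total 178.00
- grapes (172/30 per unit): all 30 → value 172, running total 350.00
- plums (161/31 per unit): 18 of 31 → value 18×161/31 = 93.4839, running total 443.48
Total 443.48.

443.48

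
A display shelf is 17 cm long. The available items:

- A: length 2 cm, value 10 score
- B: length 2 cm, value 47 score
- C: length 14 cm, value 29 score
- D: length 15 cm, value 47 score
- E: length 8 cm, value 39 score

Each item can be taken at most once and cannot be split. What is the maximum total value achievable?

Check high-value combinations within 17 cm:
- A+B+E: length 2+2+8=12, value 10+47+39=96
- B+D: length 2+15=17, value 47+47=94
- B+E: length 2+8=10, value 47+39=86
- B+C: length 2+14=16, value 47+29=76
- A+B: length 2+2=4, value 10+47=57
Best: 96 score.

96 score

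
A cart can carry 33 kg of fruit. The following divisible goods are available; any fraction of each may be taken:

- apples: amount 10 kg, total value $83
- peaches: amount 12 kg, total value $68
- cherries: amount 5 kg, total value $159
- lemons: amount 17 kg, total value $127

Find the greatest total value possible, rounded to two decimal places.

Take in order of value per unit:
- cherries (159/5 per unit): all 5 → value 159, running total 159.00
- apples (83/10 per unit): all 10 → value 83, running total 242.00
- lemons (127/17 per unit): all 17 → value 127, running total 369.00
- peaches (68/12 per unit): 1 of 12 → value 1×68/12 = 5.6667, running total 374.67
Total 374.67.

374.67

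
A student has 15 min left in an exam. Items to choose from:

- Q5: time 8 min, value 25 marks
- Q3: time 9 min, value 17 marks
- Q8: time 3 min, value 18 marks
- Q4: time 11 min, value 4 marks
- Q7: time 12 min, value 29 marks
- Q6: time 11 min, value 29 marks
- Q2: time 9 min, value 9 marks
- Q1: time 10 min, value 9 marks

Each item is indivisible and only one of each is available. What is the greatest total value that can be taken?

47 marks

Check high-value combinations within 15 min:
- Q8+Q6: time 3+11=14, value 18+29=47
- Q8+Q7: time 3+12=15, value 18+29=47
- Q5+Q8: time 8+3=11, value 25+18=43
- Q3+Q8: time 9+3=12, value 17+18=35
Best: 47 marks.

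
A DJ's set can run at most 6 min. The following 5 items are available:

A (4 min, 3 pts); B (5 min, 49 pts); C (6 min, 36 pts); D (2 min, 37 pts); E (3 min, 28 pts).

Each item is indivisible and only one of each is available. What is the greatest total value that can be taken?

65 pts

Check high-value combinations within 6 min:
- D+E: duration 2+3=5, value 37+28=65
- B: duration 5, value 49
- A+D: duration 4+2=6, value 3+37=40
- D: duration 2, value 37
- C: duration 6, value 36
Best: 65 pts.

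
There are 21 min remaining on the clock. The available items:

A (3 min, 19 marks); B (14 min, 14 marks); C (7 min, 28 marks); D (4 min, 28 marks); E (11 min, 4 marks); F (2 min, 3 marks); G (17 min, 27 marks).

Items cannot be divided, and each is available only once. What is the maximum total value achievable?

Check high-value combinations within 21 min:
- A+C+D+F: time 3+7+4+2=16, value 19+28+28+3=78
- A+C+D: time 3+7+4=14, value 19+28+28=75
- A+B+D: time 3+14+4=21, value 19+14+28=61
- C+D+F: time 7+4+2=13, value 28+28+3=59
Best: 78 marks.

78 marks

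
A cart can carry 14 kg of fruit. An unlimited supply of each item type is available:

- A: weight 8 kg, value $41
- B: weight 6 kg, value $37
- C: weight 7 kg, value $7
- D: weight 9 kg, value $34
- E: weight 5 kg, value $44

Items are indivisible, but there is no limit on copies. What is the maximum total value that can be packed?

$88

Best value-per-unit is E at 44/5, and filling with it alone uses weight 2×5=10. No mix of the others beats 2×44 = 88.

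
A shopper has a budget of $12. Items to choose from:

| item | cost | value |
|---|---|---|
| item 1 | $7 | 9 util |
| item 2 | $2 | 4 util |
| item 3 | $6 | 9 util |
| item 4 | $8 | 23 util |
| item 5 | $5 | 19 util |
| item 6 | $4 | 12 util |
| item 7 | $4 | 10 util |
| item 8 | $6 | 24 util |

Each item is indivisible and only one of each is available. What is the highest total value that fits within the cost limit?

Check high-value combinations within $12:
- item 5+item 8: cost 5+6=11, value 19+24=43
- item 2+item 6+item 8: cost 2+4+6=12, value 4+12+24=40
- item 2+item 7+item 8: cost 2+4+6=12, value 4+10+24=38
Best: 43 util.

43 util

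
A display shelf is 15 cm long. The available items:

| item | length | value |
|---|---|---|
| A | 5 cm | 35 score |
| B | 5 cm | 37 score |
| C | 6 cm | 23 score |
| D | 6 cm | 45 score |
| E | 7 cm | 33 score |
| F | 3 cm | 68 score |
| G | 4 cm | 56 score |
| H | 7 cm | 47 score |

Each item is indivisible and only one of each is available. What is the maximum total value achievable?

171 score

Check high-value combinations within 15 cm:
- F+G+H: length 3+4+7=14, value 68+56+47=171
- D+F+G: length 6+3+4=13, value 45+68+56=169
- B+F+G: length 5+3+4=12, value 37+68+56=161
Best: 171 score.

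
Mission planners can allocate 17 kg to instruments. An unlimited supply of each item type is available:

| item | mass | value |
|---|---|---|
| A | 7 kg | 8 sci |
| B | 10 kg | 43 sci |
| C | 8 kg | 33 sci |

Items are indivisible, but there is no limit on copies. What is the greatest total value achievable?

66 sci

Best value-per-unit is B at 43/10; filling with it alone gives 1×43 = 43.
Optimal mix: 2×C → mass 16, value 66.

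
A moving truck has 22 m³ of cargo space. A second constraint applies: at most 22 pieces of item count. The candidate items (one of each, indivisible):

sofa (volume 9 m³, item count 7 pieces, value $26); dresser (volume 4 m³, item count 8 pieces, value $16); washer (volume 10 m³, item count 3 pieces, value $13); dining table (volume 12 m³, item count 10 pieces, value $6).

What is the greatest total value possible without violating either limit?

Feasible sets respecting both limits:
- sofa+dresser: volume 13, item count 15, value 42
- sofa+washer: volume 19, item count 10, value 39
- sofa+dining table: volume 21, item count 17, value 32
- dresser+washer: volume 14, item count 11, value 29
Best: $42.

$42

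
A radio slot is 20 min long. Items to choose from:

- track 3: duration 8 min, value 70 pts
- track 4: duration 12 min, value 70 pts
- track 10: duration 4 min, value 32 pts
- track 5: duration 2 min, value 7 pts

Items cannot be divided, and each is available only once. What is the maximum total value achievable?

140 pts

Check high-value combinations within 20 min:
- track 3+track 4: duration 8+12=20, value 70+70=140
- track 3+track 10+track 5: duration 8+4+2=14, value 70+32+7=109
- track 4+track 10+track 5: duration 12+4+2=18, value 70+32+7=109
Best: 140 pts.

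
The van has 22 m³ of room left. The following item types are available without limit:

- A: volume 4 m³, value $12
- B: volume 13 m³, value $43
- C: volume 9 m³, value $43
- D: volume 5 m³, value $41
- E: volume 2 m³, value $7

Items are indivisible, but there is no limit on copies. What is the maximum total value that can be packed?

$171

Best value-per-unit is D at 41/5; filling with it alone gives 4×41 = 164.
Optimal mix: 4×D + 1×E → volume 22, value 171.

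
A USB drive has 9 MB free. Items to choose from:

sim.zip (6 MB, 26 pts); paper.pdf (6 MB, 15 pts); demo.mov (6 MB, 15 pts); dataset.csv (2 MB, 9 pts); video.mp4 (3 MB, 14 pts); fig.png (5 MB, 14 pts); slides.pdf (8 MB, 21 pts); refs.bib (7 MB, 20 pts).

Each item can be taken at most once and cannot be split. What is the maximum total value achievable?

Check high-value combinations within 9 MB:
- sim.zip+video.mp4: size 6+3=9, value 26+14=40
- sim.zip+dataset.csv: size 6+2=8, value 26+9=35
- paper.pdf+video.mp4: size 6+3=9, value 15+14=29
Best: 40 pts.

40 pts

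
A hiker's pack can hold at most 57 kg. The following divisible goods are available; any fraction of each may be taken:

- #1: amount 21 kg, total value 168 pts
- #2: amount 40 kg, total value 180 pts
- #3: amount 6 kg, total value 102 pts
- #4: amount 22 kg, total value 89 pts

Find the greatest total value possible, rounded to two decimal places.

Take in order of value per unit:
- #3 (102/6 per unit): all 6 → value 102, running total 102.00
- #1 (168/21 per unit): all 21 → value 168, running total 270.00
- #2 (180/40 per unit): 30 of 40 → value 30×180/40 = 135.0000, running total 405.00
Total 405.00.

405.00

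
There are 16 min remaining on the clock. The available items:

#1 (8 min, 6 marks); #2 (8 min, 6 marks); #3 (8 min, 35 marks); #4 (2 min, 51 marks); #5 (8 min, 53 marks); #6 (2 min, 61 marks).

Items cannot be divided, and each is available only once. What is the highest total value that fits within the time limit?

165 marks

Check high-value combinations within 16 min:
- #4+#5+#6: time 2+8+2=12, value 51+53+61=165
- #3+#4+#6: time 8+2+2=12, value 35+51+61=147
- #1+#4+#6: time 8+2+2=12, value 6+51+61=118
- #2+#4+#6: time 8+2+2=12, value 6+51+61=118
- #5+#6: time 8+2=10, value 53+61=114
Best: 165 marks.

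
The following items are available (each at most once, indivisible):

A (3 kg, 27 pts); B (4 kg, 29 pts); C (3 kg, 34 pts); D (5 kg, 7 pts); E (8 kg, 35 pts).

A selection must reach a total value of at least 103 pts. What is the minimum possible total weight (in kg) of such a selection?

18

Subsets with value ≥ 103, sorted by total weight:
- A+B+C+E: weight 18, value 125
- A+C+D+E: weight 19, value 103
- B+C+D+E: weight 20, value 105
- A+B+C+D+E: weight 23, value 132
Minimum weight: 18 kg.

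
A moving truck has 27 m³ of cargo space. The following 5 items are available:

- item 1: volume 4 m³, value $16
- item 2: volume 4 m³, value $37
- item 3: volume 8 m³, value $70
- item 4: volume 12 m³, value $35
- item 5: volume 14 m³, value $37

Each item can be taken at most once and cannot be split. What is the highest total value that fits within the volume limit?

$144

Check high-value combinations within 27 m³:
- item 2+item 3+item 5: volume 4+8+14=26, value 37+70+37=144
- item 2+item 3+item 4: volume 4+8+12=24, value 37+70+35=142
- item 1+item 2+item 3: volume 4+4+8=16, value 16+37+70=123
- item 1+item 3+item 5: volume 4+8+14=26, value 16+70+37=123
- item 1+item 3+item 4: volume 4+8+12=24, value 16+70+35=121
Best: $144.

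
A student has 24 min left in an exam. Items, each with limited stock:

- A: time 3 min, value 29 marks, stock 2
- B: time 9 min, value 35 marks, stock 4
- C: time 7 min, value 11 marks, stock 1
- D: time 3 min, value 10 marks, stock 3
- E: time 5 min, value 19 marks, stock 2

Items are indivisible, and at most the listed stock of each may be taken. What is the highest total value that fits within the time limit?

128 marks

Best selections within time 24 and stock limits:
- 2×A + 2×B: time 24, value 128
- 2×A + 1×B + 3×D: time 24, value 123
- 2×A + 1×B + 1×D + 1×E: time 23, value 122
- 2×A + 2×D + 2×E: time 22, value 116
Best: 128 marks.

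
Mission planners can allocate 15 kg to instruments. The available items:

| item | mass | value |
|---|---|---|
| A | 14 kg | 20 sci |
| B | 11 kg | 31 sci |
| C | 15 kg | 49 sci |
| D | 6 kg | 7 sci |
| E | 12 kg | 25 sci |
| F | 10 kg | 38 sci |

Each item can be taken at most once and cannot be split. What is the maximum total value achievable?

49 sci

Check high-value combinations within 15 kg:
- C: mass 15, value 49
- F: mass 10, value 38
- B: mass 11, value 31
- E: mass 12, value 25
Best: 49 sci.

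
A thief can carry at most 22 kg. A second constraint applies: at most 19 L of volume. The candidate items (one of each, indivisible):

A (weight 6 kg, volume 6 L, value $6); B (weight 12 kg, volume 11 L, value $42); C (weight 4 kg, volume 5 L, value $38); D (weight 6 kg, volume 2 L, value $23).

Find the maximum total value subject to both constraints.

$103

Feasible sets respecting both limits:
- B+C+D: weight 22, volume 18, value 103
- B+C: weight 16, volume 16, value 80
- A+C+D: weight 16, volume 13, value 67
- B+D: weight 18, volume 13, value 65
Best: $103.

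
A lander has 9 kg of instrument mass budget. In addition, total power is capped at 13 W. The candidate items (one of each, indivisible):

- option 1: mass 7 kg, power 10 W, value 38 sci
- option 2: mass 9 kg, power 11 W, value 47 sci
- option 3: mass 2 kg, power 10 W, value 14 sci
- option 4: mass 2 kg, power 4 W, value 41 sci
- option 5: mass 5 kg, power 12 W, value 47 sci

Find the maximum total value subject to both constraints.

47 sci

Feasible sets respecting both limits:
- option 2: mass 9, power 11, value 47
- option 5: mass 5, power 12, value 47
- option 4: mass 2, power 4, value 41
- option 1: mass 7, power 10, value 38
Best: 47 sci.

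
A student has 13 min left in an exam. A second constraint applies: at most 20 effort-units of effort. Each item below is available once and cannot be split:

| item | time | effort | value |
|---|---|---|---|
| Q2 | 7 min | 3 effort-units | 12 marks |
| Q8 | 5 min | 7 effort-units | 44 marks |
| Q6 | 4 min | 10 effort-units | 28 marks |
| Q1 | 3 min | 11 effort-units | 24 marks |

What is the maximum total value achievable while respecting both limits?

Feasible sets respecting both limits:
- Q8+Q6: time 9, effort 17, value 72
- Q8+Q1: time 8, effort 18, value 68
- Q2+Q8: time 12, effort 10, value 56
Best: 72 marks.

72 marks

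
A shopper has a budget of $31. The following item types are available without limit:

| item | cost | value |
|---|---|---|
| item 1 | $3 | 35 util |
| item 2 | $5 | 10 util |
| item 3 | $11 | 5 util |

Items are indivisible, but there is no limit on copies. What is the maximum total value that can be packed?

350 util

Best value-per-unit is item 1 at 35/3, and filling with it alone uses cost 10×3=30. No mix of the others beats 10×35 = 350.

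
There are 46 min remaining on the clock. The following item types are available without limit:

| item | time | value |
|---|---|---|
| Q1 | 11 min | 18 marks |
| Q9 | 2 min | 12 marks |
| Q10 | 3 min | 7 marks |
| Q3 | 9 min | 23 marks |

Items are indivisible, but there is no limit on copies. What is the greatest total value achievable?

276 marks

Best value-per-unit is Q9 at 12/2, and filling with it alone uses time 23×2=46. No mix of the others beats 23×12 = 276.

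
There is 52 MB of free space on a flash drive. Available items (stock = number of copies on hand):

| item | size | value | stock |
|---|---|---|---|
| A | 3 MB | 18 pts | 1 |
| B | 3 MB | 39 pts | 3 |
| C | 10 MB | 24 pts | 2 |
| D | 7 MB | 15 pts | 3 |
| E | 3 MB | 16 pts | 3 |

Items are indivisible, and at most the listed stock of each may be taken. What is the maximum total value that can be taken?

252 pts

Best selections within size 52 and stock limits:
- 1×A + 3×B + 1×C + 3×D + 3×E: size 52, value 252
- 1×A + 3×B + 2×C + 1×D + 3×E: size 48, value 246
Best: 252 pts.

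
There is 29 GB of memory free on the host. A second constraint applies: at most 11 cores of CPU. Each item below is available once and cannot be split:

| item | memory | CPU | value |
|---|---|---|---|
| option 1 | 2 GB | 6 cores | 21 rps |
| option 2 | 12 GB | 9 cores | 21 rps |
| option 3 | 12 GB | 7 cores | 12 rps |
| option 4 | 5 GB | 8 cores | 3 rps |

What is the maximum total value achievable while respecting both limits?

Feasible sets respecting both limits:
- option 1: memory 2, CPU 6, value 21
- option 2: memory 12, CPU 9, value 21
- option 3: memory 12, CPU 7, value 12
Best: 21 rps.

21 rps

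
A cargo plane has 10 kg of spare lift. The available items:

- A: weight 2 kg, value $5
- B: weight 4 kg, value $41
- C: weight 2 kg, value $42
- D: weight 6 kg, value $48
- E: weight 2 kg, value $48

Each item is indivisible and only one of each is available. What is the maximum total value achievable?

Check high-value combinations within 10 kg:
- C+D+E: weight 2+6+2=10, value 42+48+48=138
- A+B+C+E: weight 2+4+2+2=10, value 5+41+42+48=136
- B+C+E: weight 4+2+2=8, value 41+42+48=131
Best: $138.

$138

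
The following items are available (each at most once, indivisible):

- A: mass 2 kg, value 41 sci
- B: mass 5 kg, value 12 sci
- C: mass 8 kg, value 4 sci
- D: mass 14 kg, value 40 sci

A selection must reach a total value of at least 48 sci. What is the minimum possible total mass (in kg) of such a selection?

7

Subsets with value ≥ 48, sorted by total mass:
- A+B: mass 7, value 53
- A+B+C: mass 15, value 57
- A+D: mass 16, value 81
- B+D: mass 19, value 52
Minimum mass: 7 kg.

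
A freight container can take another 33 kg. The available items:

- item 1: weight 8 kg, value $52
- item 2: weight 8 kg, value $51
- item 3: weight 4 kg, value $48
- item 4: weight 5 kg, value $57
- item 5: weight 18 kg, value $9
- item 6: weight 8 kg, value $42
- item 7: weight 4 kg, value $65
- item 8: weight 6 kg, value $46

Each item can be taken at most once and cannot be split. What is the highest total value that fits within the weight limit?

$273

Check high-value combinations within 33 kg:
- item 1+item 2+item 3+item 4+item 7: weight 8+8+4+5+4=29, value 52+51+48+57+65=273
- item 1+item 2+item 4+item 7+item 8: weight 8+8+5+4+6=31, value 52+51+57+65+46=271
- item 1+item 3+item 4+item 7+item 8: weight 8+4+5+4+6=27, value 52+48+57+65+46=268
- item 2+item 3+item 4+item 7+item 8: weight 8+4+5+4+6=27, value 51+48+57+65+46=267
- item 1+item 2+item 4+item 6+item 7: weight 8+8+5+8+4=33, value 52+51+57+42+65=267
Best: $273.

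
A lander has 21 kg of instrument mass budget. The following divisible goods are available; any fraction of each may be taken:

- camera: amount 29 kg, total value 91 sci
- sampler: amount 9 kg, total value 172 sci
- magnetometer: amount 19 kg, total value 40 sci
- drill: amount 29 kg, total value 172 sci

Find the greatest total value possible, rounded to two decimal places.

Take in order of value per unit:
- sampler (172/9 per unit): all 9 → value 172, running total 172.00
- drill (172/29 per unit): 12 of 29 → value 12×172/29 = 71.1724, running total 243.17
Total 243.17.

243.17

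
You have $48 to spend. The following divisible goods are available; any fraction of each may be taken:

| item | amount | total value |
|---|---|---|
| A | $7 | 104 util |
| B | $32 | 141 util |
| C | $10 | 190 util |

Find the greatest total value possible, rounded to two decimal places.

430.59

Take in order of value per unit:
- C (190/10 per unit): all 10 → value 190, running total 190.00
- A (104/7 per unit): all 7 → value 104, running total 294.00
- B (141/32 per unit): 31 of 32 → value 31×141/32 = 136.5938, running total 430.59
Total 430.59.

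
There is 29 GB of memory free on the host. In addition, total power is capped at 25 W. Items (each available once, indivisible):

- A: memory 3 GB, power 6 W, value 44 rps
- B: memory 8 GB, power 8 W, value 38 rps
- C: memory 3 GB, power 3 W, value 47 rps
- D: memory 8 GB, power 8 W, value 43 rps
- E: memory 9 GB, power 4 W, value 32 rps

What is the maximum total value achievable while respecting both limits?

Feasible sets respecting both limits:
- A+B+C+D: memory 22, power 25, value 172
- A+C+D+E: memory 23, power 21, value 166
- A+B+C+E: memory 23, power 21, value 161
- B+C+D+E: memory 28, power 23, value 160
Best: 172 rps.

172 rps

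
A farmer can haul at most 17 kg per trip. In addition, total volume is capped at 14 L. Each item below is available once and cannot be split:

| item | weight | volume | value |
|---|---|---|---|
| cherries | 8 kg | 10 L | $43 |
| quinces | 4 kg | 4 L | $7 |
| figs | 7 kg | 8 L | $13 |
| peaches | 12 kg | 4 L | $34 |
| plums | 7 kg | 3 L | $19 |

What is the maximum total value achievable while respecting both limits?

Feasible sets respecting both limits:
- cherries+plums: weight 15, volume 13, value 62
- cherries+quinces: weight 12, volume 14, value 50
- cherries: weight 8, volume 10, value 43
Best: $62.

$62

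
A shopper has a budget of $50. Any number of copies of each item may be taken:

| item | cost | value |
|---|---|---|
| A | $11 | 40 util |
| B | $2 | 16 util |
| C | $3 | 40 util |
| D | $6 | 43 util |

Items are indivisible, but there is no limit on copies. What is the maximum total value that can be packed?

Best value-per-unit is C at 40/3; filling with it alone gives 16×40 = 640.
Optimal mix: 1×B + 16×C → cost 50, value 656.

656 util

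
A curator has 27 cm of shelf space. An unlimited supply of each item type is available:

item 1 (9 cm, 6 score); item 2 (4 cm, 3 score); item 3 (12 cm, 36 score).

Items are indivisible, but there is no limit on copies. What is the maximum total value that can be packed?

72 score

Best value-per-unit is item 3 at 36/12, and filling with it alone uses length 2×12=24. No mix of the others beats 2×36 = 72.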